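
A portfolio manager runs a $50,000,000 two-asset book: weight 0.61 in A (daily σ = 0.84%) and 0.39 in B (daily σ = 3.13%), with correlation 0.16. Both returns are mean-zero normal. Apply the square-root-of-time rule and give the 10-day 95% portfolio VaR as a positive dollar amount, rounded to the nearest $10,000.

$3,630,000

σ_p = √(0.61²·0.84² + 0.39²·3.13² + 2·0.16·0.61·0.39·0.84·3.13) = 1.397%.
σ_{10d} = 1.397% × √10 = 4.418%.
z(95%) = 1.645.
VaR = 1.645 × 4.418% = 7.268%; on $50,000,000 that is $3,634,000.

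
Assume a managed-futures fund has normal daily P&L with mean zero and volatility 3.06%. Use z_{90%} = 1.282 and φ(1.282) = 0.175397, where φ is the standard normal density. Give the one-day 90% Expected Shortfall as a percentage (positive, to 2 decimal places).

5.37%

Tail multiplier: φ(z)/(1−α) = 0.175397 / 0.1 = 1.754.
ES = 3.06% × 1.754 = 5.367%.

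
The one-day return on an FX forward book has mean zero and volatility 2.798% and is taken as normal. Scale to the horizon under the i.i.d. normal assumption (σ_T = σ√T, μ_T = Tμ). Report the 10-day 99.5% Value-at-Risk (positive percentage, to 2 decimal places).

22.79%

At 99.5%, z = 2.576.
σ_{10d} = 2.798% × √10 = 8.848%.
VaR = 2.576 × 8.848% = 22.792%.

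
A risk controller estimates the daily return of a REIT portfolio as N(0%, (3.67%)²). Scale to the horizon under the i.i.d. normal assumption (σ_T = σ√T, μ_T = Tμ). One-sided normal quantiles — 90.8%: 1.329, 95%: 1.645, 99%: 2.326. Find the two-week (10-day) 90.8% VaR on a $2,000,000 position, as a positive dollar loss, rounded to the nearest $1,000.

σ_{10d} = 3.67% × √10 = 11.606%.
VaR = 1.329 × 11.606% = 15.424%.
On $2,000,000: 0.15424 × $2,000,000 = $308,480.

$308,000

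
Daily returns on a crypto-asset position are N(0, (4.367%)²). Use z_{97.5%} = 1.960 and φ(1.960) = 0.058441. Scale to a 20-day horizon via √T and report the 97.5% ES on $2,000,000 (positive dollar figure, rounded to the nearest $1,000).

$913,000

σ_{20d} = 4.367% × √20 = 19.530%.
ES multiplier = φ(z)/(1−α) = 0.058441/0.025 = 2.338.
ES = 19.530% × 2.338 = 45.661%; on $2,000,000: $913,220.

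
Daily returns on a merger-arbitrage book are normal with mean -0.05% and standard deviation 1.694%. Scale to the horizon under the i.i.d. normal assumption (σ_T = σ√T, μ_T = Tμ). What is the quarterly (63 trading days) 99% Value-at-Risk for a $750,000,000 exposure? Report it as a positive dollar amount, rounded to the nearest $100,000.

At 99%, z = 2.326.
σ_{63d} = 1.694% × √63 = 13.446%; μ_{63d} = 63 × -0.05% = -3.150%.
VaR = −(-3.150%) + 2.326 × 13.446% = 34.425%.
On $750,000,000: 0.34425 × $750,000,000 = $258,187,500.

$258,200,000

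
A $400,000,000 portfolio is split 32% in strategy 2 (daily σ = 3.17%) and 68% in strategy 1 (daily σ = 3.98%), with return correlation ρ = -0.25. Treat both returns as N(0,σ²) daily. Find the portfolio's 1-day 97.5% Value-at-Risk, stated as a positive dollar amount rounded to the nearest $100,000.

$20,700,000

σ_p² = 0.32²·3.17² + 0.68²·3.98² + 2·-0.25·0.32·0.68·3.17·3.98 = 6.9809 (%²).
σ_p = √6.9809 = 2.642%.
At 97.5%, z = 1.960.
VaR = 1.960 × 2.642% = 5.178%; on $400,000,000 that is $20,712,000.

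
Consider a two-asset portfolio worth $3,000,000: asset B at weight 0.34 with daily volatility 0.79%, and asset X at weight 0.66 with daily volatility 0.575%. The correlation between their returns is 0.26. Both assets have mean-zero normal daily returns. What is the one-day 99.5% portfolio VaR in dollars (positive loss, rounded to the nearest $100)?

σ_p² = 0.34²·0.79² + 0.66²·0.575² + 2·0.26·0.34·0.66·0.79·0.575 = 0.2692 (%²).
σ_p = √0.2692 = 0.519%.
At 99.5%, z = 2.576.
VaR = 2.576 × 0.519% = 1.337%; on $3,000,000 that is $40,110.

$40,100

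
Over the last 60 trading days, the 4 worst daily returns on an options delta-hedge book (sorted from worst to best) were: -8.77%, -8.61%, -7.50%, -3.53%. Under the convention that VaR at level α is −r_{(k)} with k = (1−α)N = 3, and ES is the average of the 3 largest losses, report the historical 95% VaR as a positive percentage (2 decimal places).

k = 3; the 3rd lowest return is -7.50%, so VaR = 7.50%.

7.50%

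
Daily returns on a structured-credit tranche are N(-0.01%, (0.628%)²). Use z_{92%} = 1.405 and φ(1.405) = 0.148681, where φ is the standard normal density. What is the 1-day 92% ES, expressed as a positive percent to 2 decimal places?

1.18%

Tail multiplier: φ(z)/(1−α) = 0.148681 / 0.08 = 1.859.
ES = −(-0.01%) + 0.628% × 1.859 = 1.177%.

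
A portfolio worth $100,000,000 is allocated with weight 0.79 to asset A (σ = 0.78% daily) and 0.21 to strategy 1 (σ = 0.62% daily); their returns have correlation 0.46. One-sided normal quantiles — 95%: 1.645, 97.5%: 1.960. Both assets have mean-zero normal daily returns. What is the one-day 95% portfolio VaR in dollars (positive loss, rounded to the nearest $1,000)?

$1,128,000

σ_p² = 0.79²·0.78² + 0.21²·0.62² + 2·0.46·0.79·0.21·0.78·0.62 = 0.4705 (%²).
σ_p = √0.4705 = 0.686%.
VaR = 1.645 × 0.686% = 1.128%; on $100,000,000 that is $1,128,000.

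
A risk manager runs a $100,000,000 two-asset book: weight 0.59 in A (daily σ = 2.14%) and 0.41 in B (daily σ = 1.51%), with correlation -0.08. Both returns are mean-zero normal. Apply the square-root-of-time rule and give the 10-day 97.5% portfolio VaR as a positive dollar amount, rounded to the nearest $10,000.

$8,440,000

σ_p = √(0.59²·2.14² + 0.41²·1.51² + 2·-0.08·0.59·0.41·2.14·1.51) = 1.361%.
σ_{10d} = 1.361% × √10 = 4.304%.
z(97.5%) = 1.960.
VaR = 1.960 × 4.304% = 8.436%; on $100,000,000 that is $8,436,000.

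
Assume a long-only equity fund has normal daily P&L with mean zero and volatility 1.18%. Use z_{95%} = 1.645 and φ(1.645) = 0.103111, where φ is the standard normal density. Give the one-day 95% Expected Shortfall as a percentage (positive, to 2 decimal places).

2.43%

Tail multiplier: φ(z)/(1−α) = 0.103111 / 0.05 = 2.062.
ES = 1.18% × 2.062 = 2.433%.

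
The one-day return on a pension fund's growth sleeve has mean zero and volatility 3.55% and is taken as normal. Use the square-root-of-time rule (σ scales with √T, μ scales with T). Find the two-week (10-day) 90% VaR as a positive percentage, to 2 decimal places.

14.39%

At 90%, z = 1.282.
σ_{10d} = 3.55% × √10 = 11.226%.
VaR = 1.282 × 11.226% = 14.392%.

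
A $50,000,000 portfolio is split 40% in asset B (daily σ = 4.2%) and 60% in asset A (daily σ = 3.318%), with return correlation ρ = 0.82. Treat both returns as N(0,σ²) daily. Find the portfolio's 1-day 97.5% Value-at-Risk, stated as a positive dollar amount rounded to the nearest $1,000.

σ_p² = 0.4²·4.2² + 0.6²·3.318² + 2·0.82·0.4·0.6·4.2·3.318 = 12.2707 (%²).
σ_p = √12.2707 = 3.503%.
At 97.5%, z = 1.960.
VaR = 1.960 × 3.503% = 6.866%; on $50,000,000 that is $3,433,000.

$3,433,000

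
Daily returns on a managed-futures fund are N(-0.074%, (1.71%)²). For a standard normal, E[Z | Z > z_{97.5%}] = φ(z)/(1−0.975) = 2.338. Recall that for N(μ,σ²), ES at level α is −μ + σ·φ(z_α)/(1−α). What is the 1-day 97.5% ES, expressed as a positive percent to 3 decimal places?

4.072%

ES = −(-0.074%) + 1.71% × 2.338 = 4.072%.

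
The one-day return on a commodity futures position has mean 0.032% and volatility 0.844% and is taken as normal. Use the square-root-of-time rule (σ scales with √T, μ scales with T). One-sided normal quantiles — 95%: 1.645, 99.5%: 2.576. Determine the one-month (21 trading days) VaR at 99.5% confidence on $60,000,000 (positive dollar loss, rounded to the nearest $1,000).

$5,575,000

σ_{21d} = 0.844% × √21 = 3.868%; μ_{21d} = 21 × 0.032% = 0.672%.
VaR = −(0.672%) + 2.576 × 3.868% = 9.292%.
On $60,000,000: 0.09292 × $60,000,000 = $5,575,200.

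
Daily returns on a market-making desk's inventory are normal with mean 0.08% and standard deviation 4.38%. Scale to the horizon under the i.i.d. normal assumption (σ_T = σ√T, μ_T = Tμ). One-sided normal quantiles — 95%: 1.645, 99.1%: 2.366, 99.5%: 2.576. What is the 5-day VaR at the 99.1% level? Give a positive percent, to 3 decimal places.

22.773%

σ_{5d} = 4.38% × √5 = 9.794%; μ_{5d} = 5 × 0.08% = 0.400%.
VaR = −(0.400%) + 2.366 × 9.794% = 22.773%.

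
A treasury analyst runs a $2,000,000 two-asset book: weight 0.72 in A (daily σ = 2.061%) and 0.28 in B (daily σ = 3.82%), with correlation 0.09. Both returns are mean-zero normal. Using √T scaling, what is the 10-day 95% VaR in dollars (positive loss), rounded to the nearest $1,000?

σ_p = √(0.72²·2.061² + 0.28²·3.82² + 2·0.09·0.72·0.28·2.061·3.82) = 1.906%.
σ_{10d} = 1.906% × √10 = 6.027%.
z(95%) = 1.645.
VaR = 1.645 × 6.027% = 9.914%; on $2,000,000 that is $198,280.

$198,000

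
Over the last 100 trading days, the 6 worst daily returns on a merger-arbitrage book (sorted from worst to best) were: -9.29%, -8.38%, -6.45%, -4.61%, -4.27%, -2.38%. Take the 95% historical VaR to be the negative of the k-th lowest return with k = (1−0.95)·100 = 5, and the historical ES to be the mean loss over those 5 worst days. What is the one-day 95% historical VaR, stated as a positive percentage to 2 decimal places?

k = 5; the 5th lowest return is -4.27%, so VaR = 4.27%.

4.27%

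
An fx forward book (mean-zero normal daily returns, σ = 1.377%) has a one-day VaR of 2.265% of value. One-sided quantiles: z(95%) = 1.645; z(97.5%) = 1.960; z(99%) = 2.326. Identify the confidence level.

95%

Implied z = VaR/σ = 2.265 / 1.377 = 1.645.
This matches z(95%) = 1.645.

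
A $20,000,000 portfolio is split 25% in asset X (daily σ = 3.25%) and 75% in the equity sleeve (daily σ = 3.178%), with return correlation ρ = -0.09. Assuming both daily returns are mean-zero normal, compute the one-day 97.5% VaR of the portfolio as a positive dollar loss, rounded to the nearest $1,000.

σ_p² = 0.25²·3.25² + 0.75²·3.178² + 2·-0.09·0.25·0.75·3.25·3.178 = 5.9926 (%²).
σ_p = √5.9926 = 2.448%.
At 97.5%, z = 1.960.
VaR = 1.960 × 2.448% = 4.798%; on $20,000,000 that is $959,600.

$960,000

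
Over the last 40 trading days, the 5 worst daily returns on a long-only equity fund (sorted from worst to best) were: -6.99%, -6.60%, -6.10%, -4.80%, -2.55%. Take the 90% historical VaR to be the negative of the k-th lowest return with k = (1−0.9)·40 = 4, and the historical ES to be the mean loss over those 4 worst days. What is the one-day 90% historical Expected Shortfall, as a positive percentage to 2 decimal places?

6.12%

The 4 worst returns sum to -24.49%.
ES = −(-24.49%) / 4 = 6.1225% ≈ 6.12%.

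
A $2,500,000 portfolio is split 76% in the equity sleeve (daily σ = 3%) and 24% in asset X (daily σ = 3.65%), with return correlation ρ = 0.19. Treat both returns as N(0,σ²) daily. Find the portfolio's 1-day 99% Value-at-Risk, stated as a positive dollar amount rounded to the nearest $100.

$150,800

σ_p² = 0.76²·3² + 0.24²·3.65² + 2·0.19·0.76·0.24·3·3.65 = 6.7247 (%²).
σ_p = √6.7247 = 2.593%.
At 99%, z = 2.326.
VaR = 2.326 × 2.593% = 6.031%; on $2,500,000 that is $150,775.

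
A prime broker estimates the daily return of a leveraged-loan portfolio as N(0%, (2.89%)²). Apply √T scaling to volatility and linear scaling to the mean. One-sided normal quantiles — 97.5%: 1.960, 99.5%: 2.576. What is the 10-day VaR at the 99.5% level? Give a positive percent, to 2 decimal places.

23.54%

σ_{10d} = 2.89% × √10 = 9.139%.
VaR = 2.576 × 9.139% = 23.542%.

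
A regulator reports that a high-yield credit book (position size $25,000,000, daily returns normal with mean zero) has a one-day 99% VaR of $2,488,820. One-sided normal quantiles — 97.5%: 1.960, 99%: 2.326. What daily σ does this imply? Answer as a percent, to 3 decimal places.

4.280%

VaR as a fraction: $2,488,820 / $25,000,000 = 9.955%.
σ = VaR / z = 9.955% / 2.326 = 4.280%.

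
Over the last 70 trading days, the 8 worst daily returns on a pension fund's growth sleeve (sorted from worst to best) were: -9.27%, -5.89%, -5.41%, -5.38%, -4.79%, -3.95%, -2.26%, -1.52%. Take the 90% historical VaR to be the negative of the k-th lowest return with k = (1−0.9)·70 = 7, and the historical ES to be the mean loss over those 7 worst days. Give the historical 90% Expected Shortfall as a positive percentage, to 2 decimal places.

5.28%

The 7 worst returns sum to -36.95%.
ES = −(-36.95%) / 7 = 5.2785…% ≈ 5.28%.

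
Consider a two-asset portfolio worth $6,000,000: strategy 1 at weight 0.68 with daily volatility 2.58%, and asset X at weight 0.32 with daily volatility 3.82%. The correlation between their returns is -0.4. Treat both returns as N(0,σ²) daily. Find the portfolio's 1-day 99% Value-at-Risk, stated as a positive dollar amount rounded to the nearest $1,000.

σ_p² = 0.68²·2.58² + 0.32²·3.82² + 2·-0.4·0.68·0.32·2.58·3.82 = 2.8565 (%²).
σ_p = √2.8565 = 1.690%.
At 99%, z = 2.326.
VaR = 2.326 × 1.690% = 3.931%; on $6,000,000 that is $235,860.

$236,000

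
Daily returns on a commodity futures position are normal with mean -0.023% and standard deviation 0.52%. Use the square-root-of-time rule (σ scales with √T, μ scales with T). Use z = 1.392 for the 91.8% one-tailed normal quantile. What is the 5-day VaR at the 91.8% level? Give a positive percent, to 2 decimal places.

1.73%

σ_{5d} = 0.52% × √5 = 1.163%; μ_{5d} = 5 × -0.023% = -0.115%.
VaR = −(-0.115%) + 1.392 × 1.163% = 1.734%.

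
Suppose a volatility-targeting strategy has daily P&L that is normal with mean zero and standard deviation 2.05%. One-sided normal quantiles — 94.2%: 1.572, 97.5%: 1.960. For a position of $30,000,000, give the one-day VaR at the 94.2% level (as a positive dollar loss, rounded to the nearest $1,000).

$967,000

VaR = z·σ = 1.572 × 2.05% = 3.223%.
On $30,000,000: 0.03223 × $30,000,000 = $966,900.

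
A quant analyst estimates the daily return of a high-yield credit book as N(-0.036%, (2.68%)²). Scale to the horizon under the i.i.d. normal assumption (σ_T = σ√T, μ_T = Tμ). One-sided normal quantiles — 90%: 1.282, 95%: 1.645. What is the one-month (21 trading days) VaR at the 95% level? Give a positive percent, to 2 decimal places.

20.96%

σ_{21d} = 2.68% × √21 = 12.281%; μ_{21d} = 21 × -0.036% = -0.756%.
VaR = −(-0.756%) + 1.645 × 12.281% = 20.958%.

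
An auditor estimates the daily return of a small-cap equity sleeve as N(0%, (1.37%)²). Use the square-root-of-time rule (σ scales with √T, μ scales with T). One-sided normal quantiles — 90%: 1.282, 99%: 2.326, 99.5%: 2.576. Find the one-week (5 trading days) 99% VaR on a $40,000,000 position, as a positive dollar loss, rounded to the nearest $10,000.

$2,850,000

σ_{5d} = 1.37% × √5 = 3.063%.
VaR = 2.326 × 3.063% = 7.125%.
On $40,000,000: 0.07125 × $40,000,000 = $2,850,000.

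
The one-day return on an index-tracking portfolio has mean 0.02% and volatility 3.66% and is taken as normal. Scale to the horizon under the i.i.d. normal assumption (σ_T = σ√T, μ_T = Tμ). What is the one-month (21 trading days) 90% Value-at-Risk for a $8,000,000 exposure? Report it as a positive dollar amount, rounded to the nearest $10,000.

At 90%, z = 1.282.
σ_{21d} = 3.66% × √21 = 16.772%; μ_{21d} = 21 × 0.02% = 0.420%.
VaR = −(0.420%) + 1.282 × 16.772% = 21.082%.
On $8,000,000: 0.21082 × $8,000,000 = $1,686,560.

$1,690,000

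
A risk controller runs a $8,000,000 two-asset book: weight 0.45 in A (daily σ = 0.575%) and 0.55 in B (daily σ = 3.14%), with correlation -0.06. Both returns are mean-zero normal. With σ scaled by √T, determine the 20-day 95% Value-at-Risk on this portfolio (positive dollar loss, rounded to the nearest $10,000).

σ_p = √(0.45²·0.575² + 0.55²·3.14² + 2·-0.06·0.45·0.55·0.575·3.14) = 1.731%.
σ_{20d} = 1.731% × √20 = 7.741%.
z(95%) = 1.645.
VaR = 1.645 × 7.741% = 12.734%; on $8,000,000 that is $1,018,720.

$1,020,000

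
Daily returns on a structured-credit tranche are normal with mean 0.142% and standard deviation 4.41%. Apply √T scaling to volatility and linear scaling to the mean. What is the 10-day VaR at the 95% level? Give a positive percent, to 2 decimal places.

21.52%

At 95%, z = 1.645.
σ_{10d} = 4.41% × √10 = 13.946%; μ_{10d} = 10 × 0.142% = 1.420%.
VaR = −(1.420%) + 1.645 × 13.946% = 21.521%.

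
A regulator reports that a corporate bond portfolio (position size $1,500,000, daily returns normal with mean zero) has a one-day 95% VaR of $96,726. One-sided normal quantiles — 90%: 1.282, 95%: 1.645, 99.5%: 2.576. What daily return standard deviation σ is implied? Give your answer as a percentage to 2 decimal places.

VaR as a fraction: $96,726 / $1,500,000 = 6.448%.
σ = VaR / z = 6.448% / 1.645 = 3.920%.

3.92%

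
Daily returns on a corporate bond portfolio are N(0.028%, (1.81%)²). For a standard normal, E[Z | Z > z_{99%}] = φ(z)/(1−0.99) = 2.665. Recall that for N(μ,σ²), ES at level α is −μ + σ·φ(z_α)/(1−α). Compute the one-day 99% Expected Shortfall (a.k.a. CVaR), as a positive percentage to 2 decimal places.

ES = −(0.028%) + 1.81% × 2.665 = 4.796%.

4.80%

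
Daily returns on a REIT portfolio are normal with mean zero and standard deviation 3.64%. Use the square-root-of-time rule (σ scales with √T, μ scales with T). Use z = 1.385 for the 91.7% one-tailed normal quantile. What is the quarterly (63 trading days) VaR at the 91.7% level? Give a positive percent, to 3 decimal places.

σ_{63d} = 3.64% × √63 = 28.892%.
VaR = 1.385 × 28.892% = 40.015%.

40.015%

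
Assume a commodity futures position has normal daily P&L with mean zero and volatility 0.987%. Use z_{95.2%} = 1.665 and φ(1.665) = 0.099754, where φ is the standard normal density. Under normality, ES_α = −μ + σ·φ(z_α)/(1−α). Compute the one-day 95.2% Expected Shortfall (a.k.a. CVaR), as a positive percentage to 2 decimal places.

Tail multiplier: φ(z)/(1−α) = 0.099754 / 0.048 = 2.078.
ES = 0.987% × 2.078 = 2.051%.

2.05%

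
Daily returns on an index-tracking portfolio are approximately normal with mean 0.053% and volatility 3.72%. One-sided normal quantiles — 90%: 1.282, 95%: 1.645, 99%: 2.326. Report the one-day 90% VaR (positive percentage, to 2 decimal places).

4.72%

VaR = −μ + z·σ = −(0.053%) + 1.282 × 3.72% = 4.716%.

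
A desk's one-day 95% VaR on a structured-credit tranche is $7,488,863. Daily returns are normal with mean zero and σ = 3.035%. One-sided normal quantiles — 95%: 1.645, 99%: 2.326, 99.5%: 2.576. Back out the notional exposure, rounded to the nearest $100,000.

$150,000,000

VaR as a fraction of value: z·σ = 1.645 × 3.035% = 4.99258%.
Position = $7,488,863 / 0.0499257 = $150,000,010.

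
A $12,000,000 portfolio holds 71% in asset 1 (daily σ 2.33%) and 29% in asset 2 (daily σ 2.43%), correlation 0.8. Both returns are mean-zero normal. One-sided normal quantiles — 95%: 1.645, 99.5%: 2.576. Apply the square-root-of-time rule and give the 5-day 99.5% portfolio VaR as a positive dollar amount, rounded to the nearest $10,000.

σ_p = √(0.71²·2.33² + 0.29²·2.43² + 2·0.8·0.71·0.29·2.33·2.43) = 2.258%.
σ_{5d} = 2.258% × √5 = 5.049%.
VaR = 2.576 × 5.049% = 13.006%; on $12,000,000 that is $1,560,720.

$1,560,000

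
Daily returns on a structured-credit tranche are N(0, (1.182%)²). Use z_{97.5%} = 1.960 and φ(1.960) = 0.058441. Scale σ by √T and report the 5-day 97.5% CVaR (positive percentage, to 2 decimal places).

6.18%

σ_{5d} = 1.182% × √5 = 2.643%.
ES multiplier = φ(z)/(1−α) = 0.058441/0.025 = 2.338.
ES = 2.643% × 2.338 = 6.179%.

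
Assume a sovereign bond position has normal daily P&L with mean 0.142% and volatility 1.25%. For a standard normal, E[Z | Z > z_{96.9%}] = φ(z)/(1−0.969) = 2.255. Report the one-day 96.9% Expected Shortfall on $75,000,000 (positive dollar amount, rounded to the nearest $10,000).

ES = −(0.142%) + 1.25% × 2.255 = 2.677%.
On $75,000,000: 0.02677 × $75,000,000 = $2,007,750.

$2,010,000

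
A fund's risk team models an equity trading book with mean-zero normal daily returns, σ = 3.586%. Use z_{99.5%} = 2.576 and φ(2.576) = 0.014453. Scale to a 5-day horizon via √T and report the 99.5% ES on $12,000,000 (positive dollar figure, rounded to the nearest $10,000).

σ_{5d} = 3.586% × √5 = 8.019%.
ES multiplier = φ(z)/(1−α) = 0.014453/0.005 = 2.891.
ES = 8.019% × 2.891 = 23.183%; on $12,000,000: $2,781,960.

$2,780,000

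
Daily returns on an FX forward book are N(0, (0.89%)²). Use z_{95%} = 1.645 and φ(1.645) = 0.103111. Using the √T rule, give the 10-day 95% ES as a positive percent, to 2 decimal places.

5.80%

σ_{10d} = 0.89% × √10 = 2.814%.
ES multiplier = φ(z)/(1−α) = 0.103111/0.05 = 2.062.
ES = 2.814% × 2.062 = 5.802%.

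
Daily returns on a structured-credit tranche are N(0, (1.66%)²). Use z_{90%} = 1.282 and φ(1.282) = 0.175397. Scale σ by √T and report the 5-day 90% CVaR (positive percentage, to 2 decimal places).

σ_{5d} = 1.66% × √5 = 3.712%.
ES multiplier = φ(z)/(1−α) = 0.175397/0.1 = 1.754.
ES = 3.712% × 1.754 = 6.511%.

6.51%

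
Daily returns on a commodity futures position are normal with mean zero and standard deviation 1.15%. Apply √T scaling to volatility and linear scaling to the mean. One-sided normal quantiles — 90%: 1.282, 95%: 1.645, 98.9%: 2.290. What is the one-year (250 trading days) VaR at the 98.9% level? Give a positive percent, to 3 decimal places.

41.639%

σ_{250d} = 1.15% × √250 = 18.183%.
VaR = 2.290 × 18.183% = 41.639%.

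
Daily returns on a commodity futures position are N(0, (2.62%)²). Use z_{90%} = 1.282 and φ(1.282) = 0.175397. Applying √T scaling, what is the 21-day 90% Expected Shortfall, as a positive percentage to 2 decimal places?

21.06%

σ_{21d} = 2.62% × √21 = 12.006%.
ES multiplier = φ(z)/(1−α) = 0.175397/0.1 = 1.754.
ES = 12.006% × 1.754 = 21.059%.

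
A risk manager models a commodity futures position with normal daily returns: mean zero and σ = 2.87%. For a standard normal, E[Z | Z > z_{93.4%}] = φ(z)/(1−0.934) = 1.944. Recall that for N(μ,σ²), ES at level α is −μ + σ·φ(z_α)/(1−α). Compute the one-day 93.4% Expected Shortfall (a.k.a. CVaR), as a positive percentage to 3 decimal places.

ES = 2.87% × 1.944 = 5.579%.

5.579%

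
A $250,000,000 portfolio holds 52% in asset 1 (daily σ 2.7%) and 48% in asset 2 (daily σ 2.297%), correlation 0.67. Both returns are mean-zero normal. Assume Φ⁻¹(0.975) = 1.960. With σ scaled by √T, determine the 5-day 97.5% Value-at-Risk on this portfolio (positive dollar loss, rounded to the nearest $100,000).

$25,100,000

σ_p = √(0.52²·2.7² + 0.48²·2.297² + 2·0.67·0.52·0.48·2.7·2.297) = 2.294%.
σ_{5d} = 2.294% × √5 = 5.130%.
VaR = 1.960 × 5.130% = 10.055%; on $250,000,000 that is $25,137,500.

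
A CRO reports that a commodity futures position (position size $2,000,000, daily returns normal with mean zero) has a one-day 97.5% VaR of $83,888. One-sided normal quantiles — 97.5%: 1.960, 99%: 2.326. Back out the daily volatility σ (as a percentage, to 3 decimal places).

2.140%

VaR as a fraction: $83,888 / $2,000,000 = 4.194%.
σ = VaR / z = 4.194% / 1.960 = 2.140%.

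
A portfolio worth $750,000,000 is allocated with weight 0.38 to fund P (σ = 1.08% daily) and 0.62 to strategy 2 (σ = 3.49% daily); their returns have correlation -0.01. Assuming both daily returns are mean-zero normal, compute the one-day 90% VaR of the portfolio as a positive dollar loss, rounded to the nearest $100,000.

$21,100,000

σ_p² = 0.38²·1.08² + 0.62²·3.49² + 2·-0.01·0.38·0.62·1.08·3.49 = 4.8327 (%²).
σ_p = √4.8327 = 2.198%.
At 90%, z = 1.282.
VaR = 1.282 × 2.198% = 2.818%; on $750,000,000 that is $21,135,000.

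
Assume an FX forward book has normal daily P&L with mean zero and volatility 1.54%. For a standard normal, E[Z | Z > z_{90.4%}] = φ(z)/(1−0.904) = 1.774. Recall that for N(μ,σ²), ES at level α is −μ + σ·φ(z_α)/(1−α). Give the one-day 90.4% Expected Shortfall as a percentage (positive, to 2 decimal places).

2.73%

ES = 1.54% × 1.774 = 2.732%.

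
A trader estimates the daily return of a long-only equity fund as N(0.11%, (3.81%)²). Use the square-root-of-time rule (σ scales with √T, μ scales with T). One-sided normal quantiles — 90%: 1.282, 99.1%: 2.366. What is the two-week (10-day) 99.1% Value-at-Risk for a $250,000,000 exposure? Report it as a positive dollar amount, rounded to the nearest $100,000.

σ_{10d} = 3.81% × √10 = 12.048%; μ_{10d} = 10 × 0.11% = 1.100%.
VaR = −(1.100%) + 2.366 × 12.048% = 27.406%.
On $250,000,000: 0.27406 × $250,000,000 = $68,515,000.

$68,500,000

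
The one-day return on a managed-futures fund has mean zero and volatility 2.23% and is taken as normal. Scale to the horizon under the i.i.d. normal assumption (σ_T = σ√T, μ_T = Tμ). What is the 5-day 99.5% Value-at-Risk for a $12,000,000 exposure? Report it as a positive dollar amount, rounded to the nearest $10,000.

At 99.5%, z = 2.576.
σ_{5d} = 2.23% × √5 = 4.986%.
VaR = 2.576 × 4.986% = 12.844%.
On $12,000,000: 0.12844 × $12,000,000 = $1,541,280.

$1,540,000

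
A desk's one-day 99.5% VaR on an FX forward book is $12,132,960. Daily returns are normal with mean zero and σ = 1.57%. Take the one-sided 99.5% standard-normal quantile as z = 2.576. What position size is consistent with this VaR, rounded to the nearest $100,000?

VaR as a fraction of value: z·σ = 2.576 × 1.57% = 4.04432%.
Position = $12,132,960 / 0.0404432 = $300,000,000.

$300,000,000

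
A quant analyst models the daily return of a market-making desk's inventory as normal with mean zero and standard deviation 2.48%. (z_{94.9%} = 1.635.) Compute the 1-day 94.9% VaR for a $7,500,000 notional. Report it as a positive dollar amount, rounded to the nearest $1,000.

$304,000

VaR = z·σ = 1.635 × 2.48% = 4.055%.
On $7,500,000: 0.04055 × $7,500,000 = $304,125.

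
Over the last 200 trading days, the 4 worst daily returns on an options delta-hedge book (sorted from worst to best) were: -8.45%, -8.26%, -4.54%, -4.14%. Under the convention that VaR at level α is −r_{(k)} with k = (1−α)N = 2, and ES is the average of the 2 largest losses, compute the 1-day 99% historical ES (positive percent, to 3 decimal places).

8.355%

The 2 worst returns sum to -16.71%.
ES = −(-16.71%) / 2 = 8.355%.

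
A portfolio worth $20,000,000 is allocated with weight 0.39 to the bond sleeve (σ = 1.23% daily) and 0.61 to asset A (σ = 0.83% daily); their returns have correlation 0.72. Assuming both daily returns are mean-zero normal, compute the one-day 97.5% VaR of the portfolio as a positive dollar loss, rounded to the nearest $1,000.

σ_p² = 0.39²·1.23² + 0.61²·0.83² + 2·0.72·0.39·0.61·1.23·0.83 = 0.8362 (%²).
σ_p = √0.8362 = 0.914%.
At 97.5%, z = 1.960.
VaR = 1.960 × 0.914% = 1.791%; on $20,000,000 that is $358,200.

$358,000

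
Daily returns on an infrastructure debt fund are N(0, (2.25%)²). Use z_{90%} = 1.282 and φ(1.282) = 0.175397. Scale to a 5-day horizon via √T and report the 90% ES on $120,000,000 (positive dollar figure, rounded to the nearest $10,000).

σ_{5d} = 2.25% × √5 = 5.031%.
ES multiplier = φ(z)/(1−α) = 0.175397/0.1 = 1.754.
ES = 5.031% × 1.754 = 8.824%; on $120,000,000: $10,588,800.

$10,590,000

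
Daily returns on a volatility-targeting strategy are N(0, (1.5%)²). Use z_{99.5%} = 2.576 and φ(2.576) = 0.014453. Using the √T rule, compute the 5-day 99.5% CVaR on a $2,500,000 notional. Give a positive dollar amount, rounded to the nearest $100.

$242,400

σ_{5d} = 1.5% × √5 = 3.354%.
ES multiplier = φ(z)/(1−α) = 0.014453/0.005 = 2.891.
ES = 3.354% × 2.891 = 9.696%; on $2,500,000: $242,400.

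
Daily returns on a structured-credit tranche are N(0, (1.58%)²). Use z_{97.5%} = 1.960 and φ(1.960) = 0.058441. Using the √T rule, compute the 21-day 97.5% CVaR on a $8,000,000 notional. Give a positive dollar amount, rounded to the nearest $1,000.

σ_{21d} = 1.58% × √21 = 7.240%.
ES multiplier = φ(z)/(1−α) = 0.058441/0.025 = 2.338.
ES = 7.240% × 2.338 = 16.927%; on $8,000,000: $1,354,160.

$1,354,000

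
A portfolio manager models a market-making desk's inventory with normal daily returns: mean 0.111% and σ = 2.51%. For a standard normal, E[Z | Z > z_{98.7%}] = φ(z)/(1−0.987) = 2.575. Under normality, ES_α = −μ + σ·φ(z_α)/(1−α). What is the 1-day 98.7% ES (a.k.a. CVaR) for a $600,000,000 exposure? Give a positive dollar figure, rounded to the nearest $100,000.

ES = −(0.111%) + 2.51% × 2.575 = 6.352%.
On $600,000,000: 0.06352 × $600,000,000 = $38,112,000.

$38,100,000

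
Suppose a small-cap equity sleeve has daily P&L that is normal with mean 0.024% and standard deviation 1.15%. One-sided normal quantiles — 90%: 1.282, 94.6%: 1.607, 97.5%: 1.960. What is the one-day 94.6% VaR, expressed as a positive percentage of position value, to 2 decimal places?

VaR = −μ + z·σ = −(0.024%) + 1.607 × 1.15% = 1.824%.

1.82%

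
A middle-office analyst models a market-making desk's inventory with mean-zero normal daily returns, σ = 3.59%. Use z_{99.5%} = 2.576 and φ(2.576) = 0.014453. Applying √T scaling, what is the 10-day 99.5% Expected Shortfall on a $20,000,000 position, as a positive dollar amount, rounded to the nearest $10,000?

σ_{10d} = 3.59% × √10 = 11.353%.
ES multiplier = φ(z)/(1−α) = 0.014453/0.005 = 2.891.
ES = 11.353% × 2.891 = 32.822%; on $20,000,000: $6,564,400.

$6,560,000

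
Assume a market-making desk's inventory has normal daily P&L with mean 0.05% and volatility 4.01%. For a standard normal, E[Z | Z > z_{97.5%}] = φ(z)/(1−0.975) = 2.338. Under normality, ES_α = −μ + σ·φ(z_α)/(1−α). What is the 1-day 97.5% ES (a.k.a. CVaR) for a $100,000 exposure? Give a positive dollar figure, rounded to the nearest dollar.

ES = −(0.05%) + 4.01% × 2.338 = 9.325%.
On $100,000: 0.09325 × $100,000 = $9,325.

$9,325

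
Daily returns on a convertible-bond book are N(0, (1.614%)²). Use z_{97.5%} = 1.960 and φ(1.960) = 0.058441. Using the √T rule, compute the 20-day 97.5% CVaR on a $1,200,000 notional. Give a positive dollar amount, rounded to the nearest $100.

$202,500

σ_{20d} = 1.614% × √20 = 7.218%.
ES multiplier = φ(z)/(1−α) = 0.058441/0.025 = 2.338.
ES = 7.218% × 2.338 = 16.876%; on $1,200,000: $202,512.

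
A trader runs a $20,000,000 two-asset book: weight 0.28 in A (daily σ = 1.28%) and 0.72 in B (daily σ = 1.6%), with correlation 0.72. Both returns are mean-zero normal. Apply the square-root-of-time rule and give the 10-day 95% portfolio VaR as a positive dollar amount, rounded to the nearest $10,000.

$1,490,000

σ_p = √(0.28²·1.28² + 0.72²·1.6² + 2·0.72·0.28·0.72·1.28·1.6) = 1.432%.
σ_{10d} = 1.432% × √10 = 4.528%.
z(95%) = 1.645.
VaR = 1.645 × 4.528% = 7.449%; on $20,000,000 that is $1,489,800.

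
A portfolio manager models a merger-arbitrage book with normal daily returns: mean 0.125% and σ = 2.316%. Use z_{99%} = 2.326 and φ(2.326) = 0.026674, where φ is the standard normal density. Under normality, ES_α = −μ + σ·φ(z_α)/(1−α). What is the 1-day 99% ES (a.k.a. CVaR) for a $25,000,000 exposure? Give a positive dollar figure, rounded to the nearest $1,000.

Tail multiplier: φ(z)/(1−α) = 0.026674 / 0.01 = 2.667.
ES = −(0.125%) + 2.316% × 2.667 = 6.052%.
On $25,000,000: 0.06052 × $25,000,000 = $1,513,000.

$1,513,000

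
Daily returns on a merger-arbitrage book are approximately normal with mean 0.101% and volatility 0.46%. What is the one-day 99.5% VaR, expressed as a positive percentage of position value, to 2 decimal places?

1.08%

At 99.5% one-sided, z = 2.576.
VaR = −μ + z·σ = −(0.101%) + 2.576 × 0.46% = 1.084%.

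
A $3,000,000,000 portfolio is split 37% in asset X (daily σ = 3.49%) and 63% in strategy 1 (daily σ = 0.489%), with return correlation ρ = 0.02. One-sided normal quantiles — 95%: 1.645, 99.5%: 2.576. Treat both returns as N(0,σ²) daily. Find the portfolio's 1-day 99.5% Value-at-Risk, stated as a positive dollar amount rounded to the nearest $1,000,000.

σ_p² = 0.37²·3.49² + 0.63²·0.489² + 2·0.02·0.37·0.63·3.49·0.489 = 1.7783 (%²).
σ_p = √1.7783 = 1.334%.
VaR = 2.576 × 1.334% = 3.436%; on $3,000,000,000 that is $103,080,000.

$103,000,000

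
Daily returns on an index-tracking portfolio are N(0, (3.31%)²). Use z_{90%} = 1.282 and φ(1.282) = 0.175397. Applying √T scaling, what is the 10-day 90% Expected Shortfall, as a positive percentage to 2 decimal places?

18.36%

σ_{10d} = 3.31% × √10 = 10.467%.
ES multiplier = φ(z)/(1−α) = 0.175397/0.1 = 1.754.
ES = 10.467% × 1.754 = 18.359%.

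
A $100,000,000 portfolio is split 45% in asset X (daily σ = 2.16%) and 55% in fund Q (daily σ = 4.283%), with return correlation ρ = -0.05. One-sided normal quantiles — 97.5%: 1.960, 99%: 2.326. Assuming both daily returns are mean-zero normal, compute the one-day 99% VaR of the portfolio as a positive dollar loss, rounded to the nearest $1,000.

σ_p² = 0.45²·2.16² + 0.55²·4.283² + 2·-0.05·0.45·0.55·2.16·4.283 = 6.2649 (%²).
σ_p = √6.2649 = 2.503%.
VaR = 2.326 × 2.503% = 5.822%; on $100,000,000 that is $5,822,000.

$5,822,000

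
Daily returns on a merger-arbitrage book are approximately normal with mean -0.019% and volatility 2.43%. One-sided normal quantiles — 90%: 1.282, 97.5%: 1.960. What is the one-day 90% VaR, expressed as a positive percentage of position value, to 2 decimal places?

VaR = −μ + z·σ = −(-0.019%) + 1.282 × 2.43% = 3.134%.

3.13%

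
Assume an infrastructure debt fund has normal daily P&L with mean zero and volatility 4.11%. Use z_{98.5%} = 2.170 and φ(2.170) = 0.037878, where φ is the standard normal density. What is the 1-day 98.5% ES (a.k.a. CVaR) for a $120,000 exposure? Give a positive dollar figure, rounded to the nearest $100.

Tail multiplier: φ(z)/(1−α) = 0.037878 / 0.015 = 2.525.
ES = 4.11% × 2.525 = 10.378%.
On $120,000: 0.10378 × $120,000 = $12,454.

$12,500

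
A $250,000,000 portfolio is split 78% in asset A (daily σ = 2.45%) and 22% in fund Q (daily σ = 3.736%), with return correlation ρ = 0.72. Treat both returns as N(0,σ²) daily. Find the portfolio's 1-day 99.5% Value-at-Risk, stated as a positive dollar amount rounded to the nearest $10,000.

$16,530,000

σ_p² = 0.78²·2.45² + 0.22²·3.736² + 2·0.72·0.78·0.22·2.45·3.736 = 6.5893 (%²).
σ_p = √6.5893 = 2.567%.
At 99.5%, z = 2.576.
VaR = 2.576 × 2.567% = 6.613%; on $250,000,000 that is $16,532,500.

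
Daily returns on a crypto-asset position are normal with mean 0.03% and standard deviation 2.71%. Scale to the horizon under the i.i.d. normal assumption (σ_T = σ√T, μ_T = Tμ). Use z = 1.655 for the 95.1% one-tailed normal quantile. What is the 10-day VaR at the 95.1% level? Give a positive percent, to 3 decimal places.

σ_{10d} = 2.71% × √10 = 8.570%; μ_{10d} = 10 × 0.03% = 0.300%.
VaR = −(0.300%) + 1.655 × 8.570% = 13.883%.

13.883%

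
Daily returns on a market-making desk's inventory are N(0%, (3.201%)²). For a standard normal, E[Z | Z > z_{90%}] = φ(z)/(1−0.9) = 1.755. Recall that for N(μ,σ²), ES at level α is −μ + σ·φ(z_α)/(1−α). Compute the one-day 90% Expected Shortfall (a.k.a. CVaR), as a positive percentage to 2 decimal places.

5.62%

ES = 3.201% × 1.755 = 5.618%.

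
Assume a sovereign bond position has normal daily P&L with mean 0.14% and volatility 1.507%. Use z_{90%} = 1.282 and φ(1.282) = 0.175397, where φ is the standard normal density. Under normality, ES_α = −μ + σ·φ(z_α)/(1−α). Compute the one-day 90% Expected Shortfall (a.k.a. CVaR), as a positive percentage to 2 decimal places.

Tail multiplier: φ(z)/(1−α) = 0.175397 / 0.1 = 1.754.
ES = −(0.14%) + 1.507% × 1.754 = 2.503%.

2.50%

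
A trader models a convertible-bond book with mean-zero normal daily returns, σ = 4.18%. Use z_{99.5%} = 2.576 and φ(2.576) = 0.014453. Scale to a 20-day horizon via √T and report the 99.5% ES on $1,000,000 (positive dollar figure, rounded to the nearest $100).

σ_{20d} = 4.18% × √20 = 18.694%.
ES multiplier = φ(z)/(1−α) = 0.014453/0.005 = 2.891.
ES = 18.694% × 2.891 = 54.044%; on $1,000,000: $540,440.

$540,400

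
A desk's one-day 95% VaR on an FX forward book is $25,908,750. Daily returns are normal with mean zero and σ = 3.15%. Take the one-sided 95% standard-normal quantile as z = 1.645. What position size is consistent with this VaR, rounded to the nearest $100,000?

VaR as a fraction of value: z·σ = 1.645 × 3.15% = 5.18175%.
Position = $25,908,750 / 0.0518175 = $500,000,000.

$500,000,000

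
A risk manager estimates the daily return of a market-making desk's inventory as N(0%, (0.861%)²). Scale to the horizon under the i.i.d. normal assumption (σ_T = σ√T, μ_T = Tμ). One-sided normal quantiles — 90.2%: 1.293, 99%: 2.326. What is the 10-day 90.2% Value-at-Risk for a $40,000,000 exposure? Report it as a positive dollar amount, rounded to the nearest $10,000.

σ_{10d} = 0.861% × √10 = 2.723%.
VaR = 1.293 × 2.723% = 3.521%.
On $40,000,000: 0.03521 × $40,000,000 = $1,408,400.

$1,410,000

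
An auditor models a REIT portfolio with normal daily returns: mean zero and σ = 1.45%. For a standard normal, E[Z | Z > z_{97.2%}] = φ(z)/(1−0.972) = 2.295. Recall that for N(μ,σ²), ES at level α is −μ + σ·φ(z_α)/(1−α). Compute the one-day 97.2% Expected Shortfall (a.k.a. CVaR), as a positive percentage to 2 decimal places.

3.33%

ES = 1.45% × 2.295 = 3.328%.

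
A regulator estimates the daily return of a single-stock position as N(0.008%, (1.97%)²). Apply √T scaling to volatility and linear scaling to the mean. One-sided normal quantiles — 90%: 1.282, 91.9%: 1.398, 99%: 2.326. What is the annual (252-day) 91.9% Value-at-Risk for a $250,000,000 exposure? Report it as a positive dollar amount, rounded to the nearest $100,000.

$104,300,000

σ_{252d} = 1.97% × √252 = 31.273%; μ_{252d} = 252 × 0.008% = 2.016%.
VaR = −(2.016%) + 1.398 × 31.273% = 41.704%.
On $250,000,000: 0.41704 × $250,000,000 = $104,260,000.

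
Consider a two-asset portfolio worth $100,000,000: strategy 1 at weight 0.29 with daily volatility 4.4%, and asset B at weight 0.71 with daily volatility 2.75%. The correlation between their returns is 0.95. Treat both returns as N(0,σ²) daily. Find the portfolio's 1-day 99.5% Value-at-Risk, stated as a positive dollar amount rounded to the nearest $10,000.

σ_p² = 0.29²·4.4² + 0.71²·2.75² + 2·0.95·0.29·0.71·4.4·2.75 = 10.1741 (%²).
σ_p = √10.1741 = 3.190%.
At 99.5%, z = 2.576.
VaR = 2.576 × 3.190% = 8.217%; on $100,000,000 that is $8,217,000.

$8,220,000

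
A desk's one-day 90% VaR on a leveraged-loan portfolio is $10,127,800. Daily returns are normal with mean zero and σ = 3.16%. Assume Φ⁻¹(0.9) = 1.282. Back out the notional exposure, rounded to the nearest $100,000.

VaR as a fraction of value: z·σ = 1.282 × 3.16% = 4.05112%.
Position = $10,127,800 / 0.0405112 = $250,000,000.

$250,000,000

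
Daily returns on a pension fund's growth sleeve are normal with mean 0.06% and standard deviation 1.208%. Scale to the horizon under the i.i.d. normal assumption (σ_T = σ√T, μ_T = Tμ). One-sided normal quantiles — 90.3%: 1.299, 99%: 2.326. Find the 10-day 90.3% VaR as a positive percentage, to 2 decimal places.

4.36%

σ_{10d} = 1.208% × √10 = 3.820%; μ_{10d} = 10 × 0.06% = 0.600%.
VaR = −(0.600%) + 1.299 × 3.820% = 4.362%.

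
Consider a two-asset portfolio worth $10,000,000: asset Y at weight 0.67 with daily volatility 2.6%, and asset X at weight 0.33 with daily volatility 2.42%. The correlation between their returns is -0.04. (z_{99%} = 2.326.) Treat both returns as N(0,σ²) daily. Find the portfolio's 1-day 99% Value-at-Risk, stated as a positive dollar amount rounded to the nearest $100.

$438,900

σ_p² = 0.67²·2.6² + 0.33²·2.42² + 2·-0.04·0.67·0.33·2.6·2.42 = 3.5610 (%²).
σ_p = √3.5610 = 1.887%.
VaR = 2.326 × 1.887% = 4.389%; on $10,000,000 that is $438,900.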